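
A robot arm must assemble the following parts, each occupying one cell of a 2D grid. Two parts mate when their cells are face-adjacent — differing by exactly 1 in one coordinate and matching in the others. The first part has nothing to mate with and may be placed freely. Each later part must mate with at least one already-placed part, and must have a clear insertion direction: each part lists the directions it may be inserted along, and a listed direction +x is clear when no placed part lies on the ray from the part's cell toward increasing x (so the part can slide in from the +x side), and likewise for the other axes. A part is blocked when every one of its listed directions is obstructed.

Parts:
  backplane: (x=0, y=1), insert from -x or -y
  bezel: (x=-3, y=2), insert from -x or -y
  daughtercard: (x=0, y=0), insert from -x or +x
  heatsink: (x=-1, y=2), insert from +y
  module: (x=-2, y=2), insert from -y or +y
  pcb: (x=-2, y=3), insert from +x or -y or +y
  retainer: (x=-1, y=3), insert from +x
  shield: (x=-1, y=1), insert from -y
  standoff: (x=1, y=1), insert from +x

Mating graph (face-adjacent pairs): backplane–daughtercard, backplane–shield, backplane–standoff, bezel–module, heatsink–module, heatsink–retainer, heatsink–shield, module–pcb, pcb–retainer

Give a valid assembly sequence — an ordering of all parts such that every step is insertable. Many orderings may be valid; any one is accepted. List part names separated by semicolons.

heatsink; shield; retainer; pcb; module; backplane; standoff; bezel; daughtercard

1. heatsink@(-1, 2) [+y clear] — {heatsink}
2. shield@(-1, 1) [-y clear] — {heatsink, shield}
3. retainer@(-1, 3) [+x clear] — {heatsink, retainer, shield}
4. pcb@(-2, 3) [-y clear] — {heatsink, pcb, retainer, shield}
5. module@(-2, 2) [-y clear] — {heatsink, module, pcb, retainer, shield}
6. backplane@(0, 1) [-y clear] — {backplane, heatsink, module, pcb, retainer, shield}
7. standoff@(1, 1) [+x clear] — {backplane, heatsink, module, pcb, retainer, shield, standoff}
8. bezel@(-3, 2) [-x clear] — {backplane, bezel, heatsink, module, pcb, retainer, shield, standoff}
9. daughtercard@(0, 0) [-x clear] — {backplane, bezel, daughtercard, heatsink, module, pcb, retainer, shield, standoff}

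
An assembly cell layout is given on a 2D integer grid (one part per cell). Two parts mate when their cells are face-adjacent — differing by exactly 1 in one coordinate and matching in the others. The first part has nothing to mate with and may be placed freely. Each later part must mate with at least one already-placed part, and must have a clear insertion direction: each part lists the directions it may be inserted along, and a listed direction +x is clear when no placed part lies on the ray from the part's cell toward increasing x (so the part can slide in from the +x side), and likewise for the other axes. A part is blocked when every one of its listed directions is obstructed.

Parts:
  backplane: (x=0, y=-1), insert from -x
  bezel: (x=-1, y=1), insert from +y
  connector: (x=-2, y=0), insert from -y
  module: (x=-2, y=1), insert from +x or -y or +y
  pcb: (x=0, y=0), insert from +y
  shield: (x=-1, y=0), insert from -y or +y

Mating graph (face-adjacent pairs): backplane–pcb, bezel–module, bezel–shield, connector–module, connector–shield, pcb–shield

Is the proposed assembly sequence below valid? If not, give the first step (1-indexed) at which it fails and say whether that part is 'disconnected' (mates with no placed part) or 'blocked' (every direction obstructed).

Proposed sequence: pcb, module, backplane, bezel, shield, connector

Invalid at step 2 (disconnected)

1. pcb@(0, 0) [+y clear] — {pcb}
2. module@(-2, 1) — no placed neighbour ⇒ disconnected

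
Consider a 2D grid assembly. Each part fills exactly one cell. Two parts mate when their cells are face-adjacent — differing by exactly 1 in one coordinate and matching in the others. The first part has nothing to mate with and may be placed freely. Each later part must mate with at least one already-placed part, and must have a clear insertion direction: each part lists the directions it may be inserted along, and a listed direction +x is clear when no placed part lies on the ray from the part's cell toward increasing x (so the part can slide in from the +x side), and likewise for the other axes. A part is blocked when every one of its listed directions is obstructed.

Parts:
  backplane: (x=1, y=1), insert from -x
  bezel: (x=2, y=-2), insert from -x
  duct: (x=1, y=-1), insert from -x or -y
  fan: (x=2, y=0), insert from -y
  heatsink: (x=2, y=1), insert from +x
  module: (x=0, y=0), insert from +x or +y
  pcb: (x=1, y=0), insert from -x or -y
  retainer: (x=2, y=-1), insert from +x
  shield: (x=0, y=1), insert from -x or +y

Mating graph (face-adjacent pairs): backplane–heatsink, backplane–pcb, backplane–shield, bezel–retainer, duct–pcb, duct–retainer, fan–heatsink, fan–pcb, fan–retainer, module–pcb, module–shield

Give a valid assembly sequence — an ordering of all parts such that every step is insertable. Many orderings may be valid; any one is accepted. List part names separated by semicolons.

1. module@(0, 0) [+x clear] — {module}
2. pcb@(1, 0) [-y clear] — {module, pcb}
3. backplane@(1, 1) [-x clear] — {backplane, module, pcb}
4. shield@(0, 1) [-x clear] — {backplane, module, pcb, shield}
5. heatsink@(2, 1) [+x clear] — {backplane, heatsink, module, pcb, shield}
6. duct@(1, -1) [-x clear] — {backplane, duct, heatsink, module, pcb, shield}
7. fan@(2, 0) [-y clear] — {backplane, duct, fan, heatsink, module, pcb, shield}
8. retainer@(2, -1) [+x clear] — {backplane, duct, fan, heatsink, module, pcb, retainer, shield}
9. bezel@(2, -2) [-x clear] — {backplane, bezel, duct, fan, heatsink, module, pcb, retainer, shield}

module; pcb; backplane; shield; heatsink; duct; fan; retainer; bezel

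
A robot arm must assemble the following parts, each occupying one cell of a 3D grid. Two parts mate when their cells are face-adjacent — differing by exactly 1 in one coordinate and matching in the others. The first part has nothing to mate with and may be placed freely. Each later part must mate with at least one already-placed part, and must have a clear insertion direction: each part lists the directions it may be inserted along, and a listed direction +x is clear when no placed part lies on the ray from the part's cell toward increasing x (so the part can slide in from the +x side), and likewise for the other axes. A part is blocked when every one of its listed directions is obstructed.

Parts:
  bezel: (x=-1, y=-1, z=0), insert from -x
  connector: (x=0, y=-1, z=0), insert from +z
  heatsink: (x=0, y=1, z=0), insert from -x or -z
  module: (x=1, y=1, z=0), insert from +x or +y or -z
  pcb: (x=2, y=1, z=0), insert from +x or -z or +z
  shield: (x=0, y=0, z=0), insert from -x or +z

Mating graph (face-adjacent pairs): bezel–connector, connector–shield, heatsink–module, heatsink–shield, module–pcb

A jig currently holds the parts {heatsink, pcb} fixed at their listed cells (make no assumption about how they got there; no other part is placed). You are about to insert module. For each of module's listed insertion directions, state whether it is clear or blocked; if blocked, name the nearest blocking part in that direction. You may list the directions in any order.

+x: blocked by pcb; +y: clear; -z: clear

+x: nearest on ray is pcb@(2, 1, 0) ⇒ blocked
+y: ray from module(1, 1, 0) has no placed part ⇒ clear
-z: ray from module(1, 1, 0) has no placed part ⇒ clear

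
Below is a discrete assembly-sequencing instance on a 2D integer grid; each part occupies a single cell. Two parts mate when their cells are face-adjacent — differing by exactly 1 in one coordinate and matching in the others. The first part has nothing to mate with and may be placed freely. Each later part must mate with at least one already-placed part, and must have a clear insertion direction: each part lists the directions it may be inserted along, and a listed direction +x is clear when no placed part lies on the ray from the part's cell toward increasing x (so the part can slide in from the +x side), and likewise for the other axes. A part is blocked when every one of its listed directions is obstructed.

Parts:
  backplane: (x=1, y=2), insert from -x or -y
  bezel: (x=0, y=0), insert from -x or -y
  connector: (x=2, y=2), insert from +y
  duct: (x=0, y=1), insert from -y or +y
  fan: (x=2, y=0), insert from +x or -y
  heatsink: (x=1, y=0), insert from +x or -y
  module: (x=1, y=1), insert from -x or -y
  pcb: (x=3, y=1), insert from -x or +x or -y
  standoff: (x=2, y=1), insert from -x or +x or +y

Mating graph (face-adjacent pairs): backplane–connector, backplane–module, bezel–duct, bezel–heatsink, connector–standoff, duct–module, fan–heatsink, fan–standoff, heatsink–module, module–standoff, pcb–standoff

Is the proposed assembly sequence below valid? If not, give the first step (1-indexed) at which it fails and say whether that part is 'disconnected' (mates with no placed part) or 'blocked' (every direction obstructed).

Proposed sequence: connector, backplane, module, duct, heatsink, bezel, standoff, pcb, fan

Valid

1. connector@(2, 2) [+y clear] — {connector}
2. backplane@(1, 2) [-x clear] — {backplane, connector}
3. module@(1, 1) [-x clear] — {backplane, connector, module}
4. duct@(0, 1) [-y clear] — {backplane, connector, duct, module}
5. heatsink@(1, 0) [+x clear] — {backplane, connector, duct, heatsink, module}
6. bezel@(0, 0) [-x clear] — {backplane, bezel, connector, duct, heatsink, module}
7. standoff@(2, 1) [+x clear] — {backplane, bezel, connector, duct, heatsink, module, standoff}
8. pcb@(3, 1) [+x clear] — {backplane, bezel, connector, duct, heatsink, module, pcb, standoff}
9. fan@(2, 0) [+x clear] — {backplane, bezel, connector, duct, fan, heatsink, module, pcb, standoff}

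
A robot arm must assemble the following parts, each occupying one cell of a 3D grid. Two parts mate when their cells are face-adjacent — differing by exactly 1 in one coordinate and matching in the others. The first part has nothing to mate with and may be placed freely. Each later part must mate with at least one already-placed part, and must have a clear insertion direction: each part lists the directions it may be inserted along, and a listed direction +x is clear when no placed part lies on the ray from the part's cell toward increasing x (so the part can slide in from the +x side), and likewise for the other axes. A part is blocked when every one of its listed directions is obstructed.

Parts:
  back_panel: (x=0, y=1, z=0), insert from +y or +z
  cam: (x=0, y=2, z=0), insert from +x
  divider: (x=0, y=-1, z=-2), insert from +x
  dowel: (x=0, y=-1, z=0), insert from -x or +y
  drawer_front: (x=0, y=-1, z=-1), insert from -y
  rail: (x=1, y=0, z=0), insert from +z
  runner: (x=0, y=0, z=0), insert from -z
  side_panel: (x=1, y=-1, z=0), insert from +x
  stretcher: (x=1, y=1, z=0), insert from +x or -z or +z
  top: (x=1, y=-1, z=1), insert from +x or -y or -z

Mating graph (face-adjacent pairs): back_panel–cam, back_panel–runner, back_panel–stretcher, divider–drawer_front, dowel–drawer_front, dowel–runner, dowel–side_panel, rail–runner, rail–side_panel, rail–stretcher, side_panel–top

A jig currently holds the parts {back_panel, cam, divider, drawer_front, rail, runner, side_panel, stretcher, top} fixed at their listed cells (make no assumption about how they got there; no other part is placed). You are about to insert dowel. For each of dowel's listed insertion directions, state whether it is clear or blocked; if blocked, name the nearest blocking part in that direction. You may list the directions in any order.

-x: ray from dowel(0, -1, 0) has no placed part ⇒ clear
+y: nearest on ray is runner@(0, 0, 0) ⇒ blocked

+y: blocked by runner; -x: clear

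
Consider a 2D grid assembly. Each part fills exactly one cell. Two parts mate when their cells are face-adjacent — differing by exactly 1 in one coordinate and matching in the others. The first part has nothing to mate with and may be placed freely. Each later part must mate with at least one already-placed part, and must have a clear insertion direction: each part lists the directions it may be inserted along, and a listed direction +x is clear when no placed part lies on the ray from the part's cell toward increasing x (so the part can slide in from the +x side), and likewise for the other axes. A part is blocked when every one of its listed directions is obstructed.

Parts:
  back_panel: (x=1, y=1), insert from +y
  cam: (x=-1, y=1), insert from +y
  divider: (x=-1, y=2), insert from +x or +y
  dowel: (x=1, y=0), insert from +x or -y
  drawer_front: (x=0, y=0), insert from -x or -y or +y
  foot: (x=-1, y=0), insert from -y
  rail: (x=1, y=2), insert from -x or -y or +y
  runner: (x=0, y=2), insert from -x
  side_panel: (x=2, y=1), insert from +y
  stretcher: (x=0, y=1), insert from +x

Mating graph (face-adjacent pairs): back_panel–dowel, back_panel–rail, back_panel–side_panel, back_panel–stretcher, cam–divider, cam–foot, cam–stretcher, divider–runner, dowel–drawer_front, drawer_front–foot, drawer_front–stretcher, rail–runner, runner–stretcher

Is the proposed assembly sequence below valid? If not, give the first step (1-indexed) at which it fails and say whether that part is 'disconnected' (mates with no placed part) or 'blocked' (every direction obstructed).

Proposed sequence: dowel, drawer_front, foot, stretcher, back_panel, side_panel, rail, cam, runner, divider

Valid

1. dowel@(1, 0) [+x clear] — {dowel}
2. drawer_front@(0, 0) [-x clear] — {dowel, drawer_front}
3. foot@(-1, 0) [-y clear] — {dowel, drawer_front, foot}
4. stretcher@(0, 1) [+x clear] — {dowel, drawer_front, foot, stretcher}
5. back_panel@(1, 1) [+y clear] — {back_panel, dowel, drawer_front, foot, stretcher}
6. side_panel@(2, 1) [+y clear] — {back_panel, dowel, drawer_front, foot, side_panel, stretcher}
7. rail@(1, 2) [-x clear] — {back_panel, dowel, drawer_front, foot, rail, side_panel, stretcher}
8. cam@(-1, 1) [+y clear] — {back_panel, cam, dowel, drawer_front, foot, rail, side_panel, stretcher}
9. runner@(0, 2) [-x clear] — {back_panel, cam, dowel, drawer_front, foot, rail, runner, side_panel, stretcher}
10. divider@(-1, 2) [+y clear] — {back_panel, cam, divider, dowel, drawer_front, foot, rail, runner, side_panel, stretcher}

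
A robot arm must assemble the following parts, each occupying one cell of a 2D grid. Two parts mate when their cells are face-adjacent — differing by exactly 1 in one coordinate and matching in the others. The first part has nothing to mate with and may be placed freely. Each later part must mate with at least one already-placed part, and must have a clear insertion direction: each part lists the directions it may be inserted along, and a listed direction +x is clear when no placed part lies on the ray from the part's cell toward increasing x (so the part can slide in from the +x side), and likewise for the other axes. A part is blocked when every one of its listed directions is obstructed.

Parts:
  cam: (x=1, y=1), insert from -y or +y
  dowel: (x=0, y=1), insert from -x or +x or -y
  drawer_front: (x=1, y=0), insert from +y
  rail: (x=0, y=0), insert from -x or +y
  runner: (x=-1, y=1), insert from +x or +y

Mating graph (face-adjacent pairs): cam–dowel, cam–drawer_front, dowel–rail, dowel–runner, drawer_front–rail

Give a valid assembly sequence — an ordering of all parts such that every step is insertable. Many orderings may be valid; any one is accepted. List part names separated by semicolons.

drawer_front; cam; rail; dowel; runner

1. drawer_front@(1, 0) [+y clear] — {drawer_front}
2. cam@(1, 1) [+y clear] — {cam, drawer_front}
3. rail@(0, 0) [-x clear] — {cam, drawer_front, rail}
4. dowel@(0, 1) [-x clear] — {cam, dowel, drawer_front, rail}
5. runner@(-1, 1) [+y clear] — {cam, dowel, drawer_front, rail, runner}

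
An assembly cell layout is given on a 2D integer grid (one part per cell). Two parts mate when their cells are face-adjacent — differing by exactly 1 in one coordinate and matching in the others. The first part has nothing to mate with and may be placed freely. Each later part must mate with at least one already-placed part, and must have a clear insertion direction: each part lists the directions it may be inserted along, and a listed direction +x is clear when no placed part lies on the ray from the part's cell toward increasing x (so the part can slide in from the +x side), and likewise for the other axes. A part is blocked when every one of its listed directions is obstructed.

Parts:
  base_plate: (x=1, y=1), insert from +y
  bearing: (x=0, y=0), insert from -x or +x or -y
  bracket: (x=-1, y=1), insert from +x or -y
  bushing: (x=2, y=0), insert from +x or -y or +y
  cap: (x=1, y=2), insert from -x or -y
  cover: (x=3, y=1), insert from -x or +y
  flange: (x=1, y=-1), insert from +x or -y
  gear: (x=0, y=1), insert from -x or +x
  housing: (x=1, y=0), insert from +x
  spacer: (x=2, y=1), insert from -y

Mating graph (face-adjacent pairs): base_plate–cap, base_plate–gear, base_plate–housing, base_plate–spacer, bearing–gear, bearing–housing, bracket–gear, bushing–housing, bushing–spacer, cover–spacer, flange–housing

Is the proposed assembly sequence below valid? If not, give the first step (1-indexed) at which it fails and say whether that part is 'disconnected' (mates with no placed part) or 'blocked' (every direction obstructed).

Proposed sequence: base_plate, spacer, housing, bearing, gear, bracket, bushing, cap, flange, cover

Valid

1. base_plate@(1, 1) [+y clear] — {base_plate}
2. spacer@(2, 1) [-y clear] — {base_plate, spacer}
3. housing@(1, 0) [+x clear] — {base_plate, housing, spacer}
4. bearing@(0, 0) [-x clear] — {base_plate, bearing, housing, spacer}
5. gear@(0, 1) [-x clear] — {base_plate, bearing, gear, housing, spacer}
6. bracket@(-1, 1) [-y clear] — {base_plate, bearing, bracket, gear, housing, spacer}
7. bushing@(2, 0) [+x clear] — {base_plate, bearing, bracket, bushing, gear, housing, spacer}
8. cap@(1, 2) [-x clear] — {base_plate, bearing, bracket, bushing, cap, gear, housing, spacer}
9. flange@(1, -1) [+x clear] — {base_plate, bearing, bracket, bushing, cap, flange, gear, housing, spacer}
10. cover@(3, 1) [+y clear] — {base_plate, bearing, bracket, bushing, cap, cover, flange, gear, housing, spacer}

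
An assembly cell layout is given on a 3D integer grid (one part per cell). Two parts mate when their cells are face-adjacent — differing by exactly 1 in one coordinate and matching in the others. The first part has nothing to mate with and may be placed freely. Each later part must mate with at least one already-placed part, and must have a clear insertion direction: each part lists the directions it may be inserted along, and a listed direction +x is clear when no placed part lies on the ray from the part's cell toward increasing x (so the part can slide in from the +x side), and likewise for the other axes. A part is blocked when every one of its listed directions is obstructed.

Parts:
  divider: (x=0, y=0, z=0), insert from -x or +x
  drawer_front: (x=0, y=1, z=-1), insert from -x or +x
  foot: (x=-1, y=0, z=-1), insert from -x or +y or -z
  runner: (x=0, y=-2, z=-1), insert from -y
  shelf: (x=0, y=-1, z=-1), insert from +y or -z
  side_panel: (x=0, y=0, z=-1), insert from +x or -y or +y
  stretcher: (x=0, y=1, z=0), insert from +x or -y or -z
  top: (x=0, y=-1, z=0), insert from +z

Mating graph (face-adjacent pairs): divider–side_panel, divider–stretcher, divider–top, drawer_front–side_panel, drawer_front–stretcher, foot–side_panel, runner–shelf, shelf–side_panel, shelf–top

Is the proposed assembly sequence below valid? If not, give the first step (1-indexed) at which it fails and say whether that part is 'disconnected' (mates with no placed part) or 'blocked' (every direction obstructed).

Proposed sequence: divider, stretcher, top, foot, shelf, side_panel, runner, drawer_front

Invalid at step 4 (disconnected)

1. divider@(0, 0, 0) [-x clear] — {divider}
2. stretcher@(0, 1, 0) [+x clear] — {divider, stretcher}
3. top@(0, -1, 0) [+z clear] — {divider, stretcher, top}
4. foot@(-1, 0, -1) — no placed neighbour ⇒ disconnected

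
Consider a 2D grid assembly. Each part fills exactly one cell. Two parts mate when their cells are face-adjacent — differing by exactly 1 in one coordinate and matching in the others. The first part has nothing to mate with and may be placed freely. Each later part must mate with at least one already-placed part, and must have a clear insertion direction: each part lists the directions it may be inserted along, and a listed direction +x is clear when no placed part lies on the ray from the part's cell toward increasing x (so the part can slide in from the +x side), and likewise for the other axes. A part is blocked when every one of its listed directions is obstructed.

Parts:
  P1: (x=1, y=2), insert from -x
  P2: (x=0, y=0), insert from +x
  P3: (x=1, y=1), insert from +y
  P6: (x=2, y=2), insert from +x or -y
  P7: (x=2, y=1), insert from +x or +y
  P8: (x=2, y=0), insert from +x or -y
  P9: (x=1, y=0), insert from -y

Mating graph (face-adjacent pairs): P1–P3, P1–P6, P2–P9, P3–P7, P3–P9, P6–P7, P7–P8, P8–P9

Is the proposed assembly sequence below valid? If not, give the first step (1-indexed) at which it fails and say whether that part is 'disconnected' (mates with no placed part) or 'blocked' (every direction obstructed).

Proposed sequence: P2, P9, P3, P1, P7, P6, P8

Valid

1. P2@(0, 0) [+x clear] — {P2}
2. P9@(1, 0) [-y clear] — {P2, P9}
3. P3@(1, 1) [+y clear] — {P2, P3, P9}
4. P1@(1, 2) [-x clear] — {P1, P2, P3, P9}
5. P7@(2, 1) [+x clear] — {P1, P2, P3, P7, P9}
6. P6@(2, 2) [+x clear] — {P1, P2, P3, P6, P7, P9}
7. P8@(2, 0) [+x clear] — {P1, P2, P3, P6, P7, P8, P9}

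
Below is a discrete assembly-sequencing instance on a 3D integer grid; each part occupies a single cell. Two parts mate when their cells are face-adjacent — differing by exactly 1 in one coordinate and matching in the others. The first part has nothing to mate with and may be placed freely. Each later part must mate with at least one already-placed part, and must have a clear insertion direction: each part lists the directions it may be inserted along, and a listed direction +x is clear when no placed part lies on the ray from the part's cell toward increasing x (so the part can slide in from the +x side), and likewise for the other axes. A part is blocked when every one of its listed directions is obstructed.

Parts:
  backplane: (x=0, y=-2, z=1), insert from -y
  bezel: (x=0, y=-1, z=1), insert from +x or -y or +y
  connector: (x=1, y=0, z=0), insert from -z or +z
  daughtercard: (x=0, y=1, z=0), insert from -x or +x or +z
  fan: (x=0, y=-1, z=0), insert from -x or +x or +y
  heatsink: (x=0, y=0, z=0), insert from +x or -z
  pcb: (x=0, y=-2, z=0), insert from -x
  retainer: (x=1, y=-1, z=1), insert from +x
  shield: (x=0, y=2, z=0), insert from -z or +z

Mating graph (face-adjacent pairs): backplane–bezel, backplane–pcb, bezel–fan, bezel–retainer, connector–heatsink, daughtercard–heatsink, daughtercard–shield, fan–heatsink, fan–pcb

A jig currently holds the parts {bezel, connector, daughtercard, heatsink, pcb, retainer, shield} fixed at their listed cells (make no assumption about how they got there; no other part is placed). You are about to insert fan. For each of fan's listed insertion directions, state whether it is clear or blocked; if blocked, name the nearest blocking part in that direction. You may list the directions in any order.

-x: ray from fan(0, -1, 0) has no placed part ⇒ clear
+x: ray from fan(0, -1, 0) has no placed part ⇒ clear
+y: nearest on ray is heatsink@(0, 0, 0) ⇒ blocked

+x: clear; +y: blocked by heatsink; -x: clear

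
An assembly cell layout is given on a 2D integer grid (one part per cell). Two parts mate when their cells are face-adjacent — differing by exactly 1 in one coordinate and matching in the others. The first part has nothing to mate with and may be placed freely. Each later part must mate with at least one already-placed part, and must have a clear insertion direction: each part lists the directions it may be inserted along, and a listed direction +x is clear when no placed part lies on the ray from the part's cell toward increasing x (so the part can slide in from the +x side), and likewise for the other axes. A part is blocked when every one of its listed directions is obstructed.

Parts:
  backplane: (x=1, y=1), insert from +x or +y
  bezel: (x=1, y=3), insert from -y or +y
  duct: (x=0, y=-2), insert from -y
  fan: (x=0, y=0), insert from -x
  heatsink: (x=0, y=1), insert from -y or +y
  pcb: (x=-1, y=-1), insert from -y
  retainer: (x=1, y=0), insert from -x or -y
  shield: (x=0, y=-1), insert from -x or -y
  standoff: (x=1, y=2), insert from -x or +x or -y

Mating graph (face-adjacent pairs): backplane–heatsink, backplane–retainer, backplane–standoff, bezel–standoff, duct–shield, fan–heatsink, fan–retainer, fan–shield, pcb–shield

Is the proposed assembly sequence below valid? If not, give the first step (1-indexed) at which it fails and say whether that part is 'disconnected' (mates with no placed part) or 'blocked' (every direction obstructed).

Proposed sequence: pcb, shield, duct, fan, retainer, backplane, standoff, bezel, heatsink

Valid

1. pcb@(-1, -1) [-y clear] — {pcb}
2. shield@(0, -1) [-y clear] — {pcb, shield}
3. duct@(0, -2) [-y clear] — {duct, pcb, shield}
4. fan@(0, 0) [-x clear] — {duct, fan, pcb, shield}
5. retainer@(1, 0) [-y clear] — {duct, fan, pcb, retainer, shield}
6. backplane@(1, 1) [+x clear] — {backplane, duct, fan, pcb, retainer, shield}
7. standoff@(1, 2) [-x clear] — {backplane, duct, fan, pcb, retainer, shield, standoff}
8. bezel@(1, 3) [+y clear] — {backplane, bezel, duct, fan, pcb, retainer, shield, standoff}
9. heatsink@(0, 1) [+y clear] — {backplane, bezel, duct, fan, heatsink, pcb, retainer, shield, standoff}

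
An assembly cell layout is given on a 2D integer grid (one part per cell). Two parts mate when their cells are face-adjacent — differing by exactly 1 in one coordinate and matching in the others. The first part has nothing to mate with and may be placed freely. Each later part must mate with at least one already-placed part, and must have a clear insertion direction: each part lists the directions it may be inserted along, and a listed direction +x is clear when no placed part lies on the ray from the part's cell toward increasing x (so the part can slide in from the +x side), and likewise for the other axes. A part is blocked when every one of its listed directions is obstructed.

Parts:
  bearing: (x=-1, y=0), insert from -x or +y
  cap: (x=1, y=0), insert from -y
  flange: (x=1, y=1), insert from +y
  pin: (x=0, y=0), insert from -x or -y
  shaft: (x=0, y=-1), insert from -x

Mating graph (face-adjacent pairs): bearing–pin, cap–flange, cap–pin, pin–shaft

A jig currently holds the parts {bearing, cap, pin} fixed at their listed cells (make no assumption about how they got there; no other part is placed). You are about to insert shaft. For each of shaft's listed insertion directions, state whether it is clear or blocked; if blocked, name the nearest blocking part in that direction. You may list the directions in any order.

-x: ray from shaft(0, -1) has no placed part ⇒ clear

-x: clear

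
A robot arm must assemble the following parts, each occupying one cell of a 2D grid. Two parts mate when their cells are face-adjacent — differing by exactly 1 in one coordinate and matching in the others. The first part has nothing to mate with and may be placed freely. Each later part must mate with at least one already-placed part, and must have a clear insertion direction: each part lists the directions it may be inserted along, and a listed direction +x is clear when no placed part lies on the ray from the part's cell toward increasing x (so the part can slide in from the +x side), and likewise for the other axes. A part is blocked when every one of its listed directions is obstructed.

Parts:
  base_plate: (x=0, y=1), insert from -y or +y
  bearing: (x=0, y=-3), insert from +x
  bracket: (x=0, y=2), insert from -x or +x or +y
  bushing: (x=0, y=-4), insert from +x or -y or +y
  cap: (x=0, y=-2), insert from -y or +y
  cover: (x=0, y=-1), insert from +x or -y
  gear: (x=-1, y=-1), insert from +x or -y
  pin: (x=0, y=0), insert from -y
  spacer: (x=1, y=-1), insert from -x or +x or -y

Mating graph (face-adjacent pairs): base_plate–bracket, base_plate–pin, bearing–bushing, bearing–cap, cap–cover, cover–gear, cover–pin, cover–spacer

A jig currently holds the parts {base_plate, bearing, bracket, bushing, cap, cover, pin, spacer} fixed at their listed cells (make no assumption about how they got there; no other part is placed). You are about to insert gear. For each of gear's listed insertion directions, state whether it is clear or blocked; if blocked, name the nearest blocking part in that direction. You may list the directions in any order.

+x: nearest on ray is cover@(0, -1) ⇒ blocked
-y: ray from gear(-1, -1) has no placed part ⇒ clear

+x: blocked by cover; -y: clear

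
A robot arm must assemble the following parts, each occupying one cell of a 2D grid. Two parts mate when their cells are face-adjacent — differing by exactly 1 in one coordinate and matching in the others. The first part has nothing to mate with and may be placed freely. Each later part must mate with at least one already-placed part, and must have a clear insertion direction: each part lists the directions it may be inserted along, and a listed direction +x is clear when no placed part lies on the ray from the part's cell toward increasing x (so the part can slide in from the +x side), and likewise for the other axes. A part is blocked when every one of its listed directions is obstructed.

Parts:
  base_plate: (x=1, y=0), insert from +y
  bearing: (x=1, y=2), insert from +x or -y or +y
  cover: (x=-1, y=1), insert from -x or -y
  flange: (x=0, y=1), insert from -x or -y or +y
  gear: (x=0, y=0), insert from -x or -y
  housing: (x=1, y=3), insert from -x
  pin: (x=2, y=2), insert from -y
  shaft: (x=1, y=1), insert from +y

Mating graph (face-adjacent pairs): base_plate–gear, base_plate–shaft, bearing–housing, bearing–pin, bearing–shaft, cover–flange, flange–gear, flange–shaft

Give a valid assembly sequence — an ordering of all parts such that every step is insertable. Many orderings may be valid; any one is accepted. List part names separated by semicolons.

base_plate; shaft; bearing; pin; flange; cover; gear; housing

1. base_plate@(1, 0) [+y clear] — {base_plate}
2. shaft@(1, 1) [+y clear] — {base_plate, shaft}
3. bearing@(1, 2) [+x clear] — {base_plate, bearing, shaft}
4. pin@(2, 2) [-y clear] — {base_plate, bearing, pin, shaft}
5. flange@(0, 1) [-x clear] — {base_plate, bearing, flange, pin, shaft}
6. cover@(-1, 1) [-x clear] — {base_plate, bearing, cover, flange, pin, shaft}
7. gear@(0, 0) [-x clear] — {base_plate, bearing, cover, flange, gear, pin, shaft}
8. housing@(1, 3) [-x clear] — {base_plate, bearing, cover, flange, gear, housing, pin, shaft}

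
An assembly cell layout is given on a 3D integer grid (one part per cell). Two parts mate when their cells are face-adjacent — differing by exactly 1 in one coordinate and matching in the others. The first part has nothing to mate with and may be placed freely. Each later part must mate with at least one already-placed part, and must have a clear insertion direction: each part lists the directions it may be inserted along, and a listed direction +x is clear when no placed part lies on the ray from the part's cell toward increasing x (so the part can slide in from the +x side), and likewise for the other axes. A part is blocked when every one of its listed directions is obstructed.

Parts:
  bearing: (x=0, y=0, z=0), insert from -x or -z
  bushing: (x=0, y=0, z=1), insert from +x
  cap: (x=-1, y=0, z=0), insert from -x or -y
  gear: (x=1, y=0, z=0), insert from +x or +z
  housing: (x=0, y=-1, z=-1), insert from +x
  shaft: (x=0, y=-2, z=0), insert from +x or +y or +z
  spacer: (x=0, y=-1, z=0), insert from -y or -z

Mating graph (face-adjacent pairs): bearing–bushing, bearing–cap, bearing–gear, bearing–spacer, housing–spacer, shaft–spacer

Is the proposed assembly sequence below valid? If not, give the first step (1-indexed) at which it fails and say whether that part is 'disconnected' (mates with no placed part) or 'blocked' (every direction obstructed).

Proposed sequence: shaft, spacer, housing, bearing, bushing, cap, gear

Valid

1. shaft@(0, -2, 0) [+x clear] — {shaft}
2. spacer@(0, -1, 0) [-z clear] — {shaft, spacer}
3. housing@(0, -1, -1) [+x clear] — {housing, shaft, spacer}
4. bearing@(0, 0, 0) [-x clear] — {bearing, housing, shaft, spacer}
5. bushing@(0, 0, 1) [+x clear] — {bearing, bushing, housing, shaft, spacer}
6. cap@(-1, 0, 0) [-x clear] — {bearing, bushing, cap, housing, shaft, spacer}
7. gear@(1, 0, 0) [+x clear] — {bearing, bushing, cap, gear, housing, shaft, spacer}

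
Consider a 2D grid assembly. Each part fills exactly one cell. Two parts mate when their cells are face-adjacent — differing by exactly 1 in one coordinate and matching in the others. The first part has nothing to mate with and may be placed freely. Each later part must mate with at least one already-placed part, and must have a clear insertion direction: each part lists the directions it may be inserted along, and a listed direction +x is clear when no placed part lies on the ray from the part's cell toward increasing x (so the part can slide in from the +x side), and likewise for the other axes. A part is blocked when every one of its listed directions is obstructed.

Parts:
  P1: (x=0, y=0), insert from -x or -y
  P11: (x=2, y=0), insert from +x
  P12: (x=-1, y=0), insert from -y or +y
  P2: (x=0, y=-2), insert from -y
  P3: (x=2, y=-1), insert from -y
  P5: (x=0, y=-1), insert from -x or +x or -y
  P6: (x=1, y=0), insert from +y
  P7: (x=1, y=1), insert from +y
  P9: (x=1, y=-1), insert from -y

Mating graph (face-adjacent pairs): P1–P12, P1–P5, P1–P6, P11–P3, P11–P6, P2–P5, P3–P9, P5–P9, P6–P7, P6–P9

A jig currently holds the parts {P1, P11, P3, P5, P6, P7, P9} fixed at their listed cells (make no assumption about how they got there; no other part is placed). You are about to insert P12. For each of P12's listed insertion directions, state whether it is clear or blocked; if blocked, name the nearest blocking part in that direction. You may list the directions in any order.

+y: clear; -y: clear

-y: ray from P12(-1, 0) has no placed part ⇒ clear
+y: ray from P12(-1, 0) has no placed part ⇒ clear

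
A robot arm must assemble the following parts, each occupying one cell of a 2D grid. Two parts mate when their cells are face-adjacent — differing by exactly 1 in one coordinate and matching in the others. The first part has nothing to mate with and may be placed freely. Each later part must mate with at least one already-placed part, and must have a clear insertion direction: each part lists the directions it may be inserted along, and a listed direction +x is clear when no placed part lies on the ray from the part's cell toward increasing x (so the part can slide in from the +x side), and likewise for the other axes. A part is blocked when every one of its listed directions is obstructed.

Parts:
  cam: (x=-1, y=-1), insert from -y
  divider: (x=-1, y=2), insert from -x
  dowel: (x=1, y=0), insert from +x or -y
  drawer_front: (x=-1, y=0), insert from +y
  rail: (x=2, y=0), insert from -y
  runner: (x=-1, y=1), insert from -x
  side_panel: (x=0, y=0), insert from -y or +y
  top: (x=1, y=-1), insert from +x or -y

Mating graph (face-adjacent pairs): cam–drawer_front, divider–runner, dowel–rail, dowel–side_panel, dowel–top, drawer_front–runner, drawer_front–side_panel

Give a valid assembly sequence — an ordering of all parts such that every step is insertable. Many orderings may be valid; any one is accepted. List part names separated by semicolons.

1. drawer_front@(-1, 0) [+y clear] — {drawer_front}
2. cam@(-1, -1) [-y clear] — {cam, drawer_front}
3. side_panel@(0, 0) [-y clear] — {cam, drawer_front, side_panel}
4. dowel@(1, 0) [+x clear] — {cam, dowel, drawer_front, side_panel}
5. runner@(-1, 1) [-x clear] — {cam, dowel, drawer_front, runner, side_panel}
6. divider@(-1, 2) [-x clear] — {cam, divider, dowel, drawer_front, runner, side_panel}
7. rail@(2, 0) [-y clear] — {cam, divider, dowel, drawer_front, rail, runner, side_panel}
8. top@(1, -1) [+x clear] — {cam, divider, dowel, drawer_front, rail, runner, side_panel, top}

drawer_front; cam; side_panel; dowel; runner; divider; rail; top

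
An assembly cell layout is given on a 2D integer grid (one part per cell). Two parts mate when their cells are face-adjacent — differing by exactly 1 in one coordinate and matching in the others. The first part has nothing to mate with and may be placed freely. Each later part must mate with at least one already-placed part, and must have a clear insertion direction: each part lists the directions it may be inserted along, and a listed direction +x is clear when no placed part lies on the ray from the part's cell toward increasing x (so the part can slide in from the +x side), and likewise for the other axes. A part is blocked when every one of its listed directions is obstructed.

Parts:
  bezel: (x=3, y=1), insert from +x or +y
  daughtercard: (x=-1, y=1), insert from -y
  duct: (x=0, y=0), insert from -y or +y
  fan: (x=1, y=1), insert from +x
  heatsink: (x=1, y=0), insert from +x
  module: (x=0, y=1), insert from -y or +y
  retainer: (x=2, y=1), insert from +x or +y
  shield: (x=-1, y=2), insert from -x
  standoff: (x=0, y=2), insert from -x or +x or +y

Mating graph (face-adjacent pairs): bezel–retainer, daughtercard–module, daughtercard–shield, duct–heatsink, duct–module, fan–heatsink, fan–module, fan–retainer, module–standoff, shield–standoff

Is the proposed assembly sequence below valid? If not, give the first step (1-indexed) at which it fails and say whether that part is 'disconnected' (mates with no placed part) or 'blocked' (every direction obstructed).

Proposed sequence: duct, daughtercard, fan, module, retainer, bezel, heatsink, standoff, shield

1. duct@(0, 0) [-y clear] — {duct}
2. daughtercard@(-1, 1) — no placed neighbour ⇒ disconnected

Invalid at step 2 (disconnected)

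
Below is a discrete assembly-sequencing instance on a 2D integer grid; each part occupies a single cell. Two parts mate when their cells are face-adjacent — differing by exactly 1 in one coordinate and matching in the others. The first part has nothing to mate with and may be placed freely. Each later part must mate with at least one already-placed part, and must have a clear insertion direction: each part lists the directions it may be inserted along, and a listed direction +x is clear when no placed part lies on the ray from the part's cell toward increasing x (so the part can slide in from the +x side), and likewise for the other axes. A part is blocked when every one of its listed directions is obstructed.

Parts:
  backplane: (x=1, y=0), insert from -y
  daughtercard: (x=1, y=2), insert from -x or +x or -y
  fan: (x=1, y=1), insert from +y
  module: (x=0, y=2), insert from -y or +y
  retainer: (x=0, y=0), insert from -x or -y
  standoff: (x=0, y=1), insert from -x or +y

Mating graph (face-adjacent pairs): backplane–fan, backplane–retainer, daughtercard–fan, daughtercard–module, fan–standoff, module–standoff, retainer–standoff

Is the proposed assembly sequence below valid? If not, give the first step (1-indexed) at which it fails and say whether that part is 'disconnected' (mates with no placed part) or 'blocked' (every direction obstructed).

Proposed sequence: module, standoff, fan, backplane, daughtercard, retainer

Valid

1. module@(0, 2) [-y clear] — {module}
2. standoff@(0, 1) [-x clear] — {module, standoff}
3. fan@(1, 1) [+y clear] — {fan, module, standoff}
4. backplane@(1, 0) [-y clear] — {backplane, fan, module, standoff}
5. daughtercard@(1, 2) [+x clear] — {backplane, daughtercard, fan, module, standoff}
6. retainer@(0, 0) [-x clear] — {backplane, daughtercard, fan, module, retainer, standoff}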